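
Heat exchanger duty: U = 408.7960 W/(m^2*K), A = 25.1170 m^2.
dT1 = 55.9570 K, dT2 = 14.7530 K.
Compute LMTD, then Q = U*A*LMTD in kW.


LMTD = 30.9075 K
Q = 408.7960 * 25.1170 * 30.9075 = 317350.3426 W = 317.3503 kW

317.3503 kW


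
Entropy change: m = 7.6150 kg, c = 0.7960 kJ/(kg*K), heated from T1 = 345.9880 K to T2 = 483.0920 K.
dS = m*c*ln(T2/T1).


T2/T1 = 1.3963
ln(T2/T1) = 0.3338
dS = 7.6150 * 0.7960 * 0.3338 = 2.0234 kJ/K

2.0234 kJ/K


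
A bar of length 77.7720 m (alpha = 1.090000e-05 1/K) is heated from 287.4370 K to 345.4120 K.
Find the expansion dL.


dT = 57.9750 K
dL = 1.090000e-05 * 77.7720 * 57.9750 = 0.049146 m
L_final = 77.821146 m

dL = 0.049146 m


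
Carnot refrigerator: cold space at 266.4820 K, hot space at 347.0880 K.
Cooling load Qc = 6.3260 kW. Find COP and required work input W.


COP = 266.4820 / 80.6060 = 3.3060
W = 6.3260 / 3.3060 = 1.9135 kW

COP = 3.3060, W = 1.9135 kW


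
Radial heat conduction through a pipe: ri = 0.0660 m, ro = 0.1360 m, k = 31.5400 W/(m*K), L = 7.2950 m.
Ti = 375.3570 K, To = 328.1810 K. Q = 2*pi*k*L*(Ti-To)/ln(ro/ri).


dT = 47.1760 K
ln(ro/ri) = 0.7230
Q = 2*pi*31.5400*7.2950*47.1760 / 0.7230 = 94329.9458 W

94329.9458 W


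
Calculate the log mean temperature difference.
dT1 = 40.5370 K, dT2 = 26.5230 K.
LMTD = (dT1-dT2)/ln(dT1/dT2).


dT1/dT2 = 1.5284
ln(dT1/dT2) = 0.4242
LMTD = 14.0140 / 0.4242 = 33.0361 K

33.0361 K


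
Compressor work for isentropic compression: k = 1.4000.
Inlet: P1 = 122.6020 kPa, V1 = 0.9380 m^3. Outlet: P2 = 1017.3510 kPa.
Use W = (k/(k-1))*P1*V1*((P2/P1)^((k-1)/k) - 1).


(k-1)/k = 0.2857
(P2/P1)^exp = 1.8305
W = 3.5000 * 122.6020 * 0.9380 * (1.8305 - 1) = 334.2681 kJ

334.2681 kJ


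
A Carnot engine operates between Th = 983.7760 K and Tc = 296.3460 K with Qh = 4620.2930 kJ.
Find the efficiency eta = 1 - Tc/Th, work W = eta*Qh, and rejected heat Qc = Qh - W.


eta = 1 - 296.3460/983.7760 = 0.6988
W = 0.6988 * 4620.2930 = 3228.5073 kJ
Qc = 4620.2930 - 3228.5073 = 1391.7857 kJ

eta = 69.8767%, W = 3228.5073 kJ, Qc = 1391.7857 kJ


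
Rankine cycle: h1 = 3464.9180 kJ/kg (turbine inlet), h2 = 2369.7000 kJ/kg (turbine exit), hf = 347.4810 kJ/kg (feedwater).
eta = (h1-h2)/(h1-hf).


W = 1095.2180 kJ/kg
Q_in = 3117.4370 kJ/kg
eta = 0.3513 = 35.1320%

eta = 35.1320%


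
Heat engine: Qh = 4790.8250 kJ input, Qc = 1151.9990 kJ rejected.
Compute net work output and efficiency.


W = 4790.8250 - 1151.9990 = 3638.8260 kJ
eta = 3638.8260 / 4790.8250 = 0.7595 = 75.9541%

W = 3638.8260 kJ, eta = 75.9541%


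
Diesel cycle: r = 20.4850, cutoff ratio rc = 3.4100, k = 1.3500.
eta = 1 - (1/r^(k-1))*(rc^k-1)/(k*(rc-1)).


r^(k-1) = 2.8774
rc^k = 5.2386
eta = 0.5472 = 54.7235%

54.7235%


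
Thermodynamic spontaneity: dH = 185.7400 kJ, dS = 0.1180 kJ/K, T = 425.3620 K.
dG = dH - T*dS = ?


T*dS = 425.3620 * 0.1180 = 50.1927 kJ
dG = 185.7400 - 50.1927 = 135.5473 kJ (non-spontaneous)

dG = 135.5473 kJ, non-spontaneous


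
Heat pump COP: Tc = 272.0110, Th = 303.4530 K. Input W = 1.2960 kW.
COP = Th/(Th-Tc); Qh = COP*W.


COP = 303.4530 / 31.4420 = 9.6512
Qh = 9.6512 * 1.2960 = 12.5080 kW

COP = 9.6512, Qh = 12.5080 kW


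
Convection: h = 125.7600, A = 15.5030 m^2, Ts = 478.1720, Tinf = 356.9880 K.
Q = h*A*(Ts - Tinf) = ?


dT = 121.1840 K
Q = 125.7600 * 15.5030 * 121.1840 = 236267.2678 W

236267.2678 W


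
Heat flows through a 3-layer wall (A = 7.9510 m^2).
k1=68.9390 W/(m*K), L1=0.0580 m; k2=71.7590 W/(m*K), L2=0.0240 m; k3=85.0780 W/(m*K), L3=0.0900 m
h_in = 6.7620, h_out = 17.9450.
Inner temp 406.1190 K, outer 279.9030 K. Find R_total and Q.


R_conv_in = 1/(6.7620*7.9510) = 0.0186
R_1 = 0.0580/(68.9390*7.9510) = 0.0001
R_2 = 0.0240/(71.7590*7.9510) = 4.2064e-05
R_3 = 0.0900/(85.0780*7.9510) = 0.0001
R_conv_out = 1/(17.9450*7.9510) = 0.0070
R_total = 0.0259 K/W
Q = 126.2160 / 0.0259 = 4875.2454 W

R_total = 0.0259 K/W, Q = 4875.2454 W


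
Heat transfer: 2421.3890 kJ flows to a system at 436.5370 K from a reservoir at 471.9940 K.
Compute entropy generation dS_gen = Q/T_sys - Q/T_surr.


dS_sys = 2421.3890/436.5370 = 5.5468 kJ/K
dS_surr = -2421.3890/471.9940 = -5.1301 kJ/K
dS_gen = 5.5468 - 5.1301 = 0.4167 kJ/K (irreversible)

dS_gen = 0.4167 kJ/K, irreversible


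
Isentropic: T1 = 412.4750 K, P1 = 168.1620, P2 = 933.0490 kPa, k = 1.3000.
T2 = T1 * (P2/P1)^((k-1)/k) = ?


(k-1)/k = 0.2308
(P2/P1)^exp = 1.4850
T2 = 412.4750 * 1.4850 = 612.5347 K

612.5347 K


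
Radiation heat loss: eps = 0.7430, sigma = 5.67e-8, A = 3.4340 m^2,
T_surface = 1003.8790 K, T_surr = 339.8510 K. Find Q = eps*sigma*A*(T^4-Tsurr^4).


T^4 = 1.0156e+12
Tsurr^4 = 1.3340e+10
Q = 0.7430 * 5.67e-8 * 3.4340 * 1.0023e+12 = 144995.7943 W

144995.7943 W


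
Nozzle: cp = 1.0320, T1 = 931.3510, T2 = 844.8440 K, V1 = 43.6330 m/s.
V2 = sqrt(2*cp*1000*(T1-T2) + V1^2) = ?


dT = 86.5070 K
2*cp*1000*dT = 178550.4480
V1^2 = 1903.8387
V2 = sqrt(180454.2867) = 424.7991 m/s

424.7991 m/s


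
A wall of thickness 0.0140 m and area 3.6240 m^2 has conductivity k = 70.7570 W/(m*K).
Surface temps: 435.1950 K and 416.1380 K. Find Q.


dT = 19.0570 K
Q = 70.7570 * 3.6240 * 19.0570 / 0.0140 = 349047.1517 W

349047.1517 W


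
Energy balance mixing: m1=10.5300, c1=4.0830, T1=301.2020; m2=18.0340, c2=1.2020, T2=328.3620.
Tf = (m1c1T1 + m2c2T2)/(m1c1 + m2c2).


num = 20067.7355
den = 64.6709
Tf = 310.3057 K

310.3057 K


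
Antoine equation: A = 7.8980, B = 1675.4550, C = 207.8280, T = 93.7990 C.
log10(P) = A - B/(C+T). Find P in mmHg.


C+T = 301.6270
B/(C+T) = 5.5547
log10(P) = 7.8980 - 5.5547 = 2.3433
P = 10^2.3433 = 220.4322 mmHg

220.4322 mmHg


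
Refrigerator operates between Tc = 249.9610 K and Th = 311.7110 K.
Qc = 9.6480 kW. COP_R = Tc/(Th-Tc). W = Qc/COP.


COP = 249.9610 / 61.7500 = 4.0480
W = 9.6480 / 4.0480 = 2.3834 kW

COP = 4.0480, W = 2.3834 kW


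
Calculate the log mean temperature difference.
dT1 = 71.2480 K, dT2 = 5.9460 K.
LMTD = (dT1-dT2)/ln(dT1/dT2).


dT1/dT2 = 11.9825
ln(dT1/dT2) = 2.4834
LMTD = 65.3020 / 2.4834 = 26.2949 K

26.2949 K


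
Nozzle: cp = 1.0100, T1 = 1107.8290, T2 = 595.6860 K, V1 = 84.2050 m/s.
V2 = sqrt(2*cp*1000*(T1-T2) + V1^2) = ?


dT = 512.1430 K
2*cp*1000*dT = 1034528.8600
V1^2 = 7090.4820
V2 = sqrt(1041619.3420) = 1020.5975 m/s

1020.5975 m/s


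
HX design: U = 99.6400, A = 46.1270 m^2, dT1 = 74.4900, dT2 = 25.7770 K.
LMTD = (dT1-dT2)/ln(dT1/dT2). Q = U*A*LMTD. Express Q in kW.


LMTD = 45.9045 K
Q = 99.6400 * 46.1270 * 45.9045 = 210981.2307 W = 210.9812 kW

210.9812 kW


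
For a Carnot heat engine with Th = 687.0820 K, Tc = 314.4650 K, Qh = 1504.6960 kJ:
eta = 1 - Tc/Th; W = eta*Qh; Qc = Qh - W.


eta = 1 - 314.4650/687.0820 = 0.5423
W = 0.5423 * 1504.6960 = 816.0239 kJ
Qc = 1504.6960 - 816.0239 = 688.6721 kJ

eta = 54.2318%, W = 816.0239 kJ, Qc = 688.6721 kJ


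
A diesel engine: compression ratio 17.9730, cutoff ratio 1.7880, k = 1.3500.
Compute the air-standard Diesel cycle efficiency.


r^(k-1) = 2.7486
rc^k = 2.1913
eta = 0.5926 = 59.2588%

59.2588%


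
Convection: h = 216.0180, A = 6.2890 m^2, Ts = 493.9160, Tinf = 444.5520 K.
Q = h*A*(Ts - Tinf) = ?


dT = 49.3640 K
Q = 216.0180 * 6.2890 * 49.3640 = 67062.8304 W

67062.8304 W


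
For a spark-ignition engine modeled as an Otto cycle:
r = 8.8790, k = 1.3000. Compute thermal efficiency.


r^(k-1) = 1.9253
eta = 1 - 1/1.9253 = 0.4806 = 48.0613%

48.0613%


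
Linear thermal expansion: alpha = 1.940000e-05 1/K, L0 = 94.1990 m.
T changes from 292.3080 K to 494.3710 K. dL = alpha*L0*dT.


dT = 202.0630 K
dL = 1.940000e-05 * 94.1990 * 202.0630 = 0.369262 m
L_final = 94.568262 m

dL = 0.369262 m


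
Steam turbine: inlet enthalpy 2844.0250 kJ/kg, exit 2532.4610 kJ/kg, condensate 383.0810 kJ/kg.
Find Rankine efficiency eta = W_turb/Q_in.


W = 311.5640 kJ/kg
Q_in = 2460.9440 kJ/kg
eta = 0.1266 = 12.6603%

eta = 12.6603%


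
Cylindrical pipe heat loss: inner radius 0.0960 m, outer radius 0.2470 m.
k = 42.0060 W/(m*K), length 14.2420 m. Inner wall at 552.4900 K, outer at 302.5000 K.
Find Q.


dT = 249.9900 K
ln(ro/ri) = 0.9450
Q = 2*pi*42.0060*14.2420*249.9900 / 0.9450 = 994339.1901 W

994339.1901 W


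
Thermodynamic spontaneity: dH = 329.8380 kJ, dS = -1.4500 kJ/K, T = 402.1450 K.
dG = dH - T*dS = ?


T*dS = 402.1450 * -1.4500 = -583.1102 kJ
dG = 329.8380 + 583.1102 = 912.9482 kJ (non-spontaneous)

dG = 912.9482 kJ, non-spontaneous


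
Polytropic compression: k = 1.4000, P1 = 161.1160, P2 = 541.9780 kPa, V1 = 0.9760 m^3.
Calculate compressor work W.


(k-1)/k = 0.2857
(P2/P1)^exp = 1.4143
W = 3.5000 * 161.1160 * 0.9760 * (1.4143 - 1) = 227.9924 kJ

227.9924 kJ


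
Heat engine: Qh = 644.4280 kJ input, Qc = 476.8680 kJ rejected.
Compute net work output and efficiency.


W = 644.4280 - 476.8680 = 167.5600 kJ
eta = 167.5600 / 644.4280 = 0.2600 = 26.0014%

W = 167.5600 kJ, eta = 26.0014%


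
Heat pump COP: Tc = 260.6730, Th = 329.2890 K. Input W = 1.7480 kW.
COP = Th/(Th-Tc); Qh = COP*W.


COP = 329.2890 / 68.6160 = 4.7990
Qh = 4.7990 * 1.7480 = 8.3887 kW

COP = 4.7990, Qh = 8.3887 kW


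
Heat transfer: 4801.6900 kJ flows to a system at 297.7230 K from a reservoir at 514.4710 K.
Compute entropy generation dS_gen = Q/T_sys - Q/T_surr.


dS_sys = 4801.6900/297.7230 = 16.1280 kJ/K
dS_surr = -4801.6900/514.4710 = -9.3333 kJ/K
dS_gen = 16.1280 - 9.3333 = 6.7948 kJ/K (irreversible)

dS_gen = 6.7948 kJ/K, irreversible


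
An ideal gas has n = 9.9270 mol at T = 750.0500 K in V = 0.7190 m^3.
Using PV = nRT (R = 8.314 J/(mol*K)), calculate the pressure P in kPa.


P = nRT/V = 9.9270 * 8.314 * 750.0500 / 0.7190
= 61903.9352 / 0.7190 = 86097.2673 Pa = 86.0973 kPa

86.0973 kPa


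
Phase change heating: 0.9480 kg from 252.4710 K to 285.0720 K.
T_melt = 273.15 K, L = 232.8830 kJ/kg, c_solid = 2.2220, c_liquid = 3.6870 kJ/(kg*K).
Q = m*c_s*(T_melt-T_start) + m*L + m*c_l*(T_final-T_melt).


Q1 (sensible, solid) = 0.9480 * 2.2220 * 20.6790 = 43.5594 kJ
Q2 (latent) = 0.9480 * 232.8830 = 220.7731 kJ
Q3 (sensible, liquid) = 0.9480 * 3.6870 * 11.9220 = 41.6707 kJ
Q_total = 306.0032 kJ

306.0032 kJ


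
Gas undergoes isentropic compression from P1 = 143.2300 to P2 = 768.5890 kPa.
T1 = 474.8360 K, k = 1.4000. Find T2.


(k-1)/k = 0.2857
(P2/P1)^exp = 1.6161
T2 = 474.8360 * 1.6161 = 767.3932 K

767.3932 K


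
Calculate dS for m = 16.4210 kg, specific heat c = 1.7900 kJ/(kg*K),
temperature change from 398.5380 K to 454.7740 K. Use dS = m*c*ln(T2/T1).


T2/T1 = 1.1411
ln(T2/T1) = 0.1320
dS = 16.4210 * 1.7900 * 0.1320 = 3.8799 kJ/K

3.8799 kJ/K


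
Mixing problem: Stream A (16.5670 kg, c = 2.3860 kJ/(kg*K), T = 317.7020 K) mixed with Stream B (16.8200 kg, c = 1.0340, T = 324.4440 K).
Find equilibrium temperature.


num = 18201.0896
den = 56.9207
Tf = 319.7620 K

319.7620 K


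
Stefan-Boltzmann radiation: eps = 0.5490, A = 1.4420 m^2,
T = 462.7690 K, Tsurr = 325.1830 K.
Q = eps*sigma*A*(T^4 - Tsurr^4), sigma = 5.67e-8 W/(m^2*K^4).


T^4 = 4.5862e+10
Tsurr^4 = 1.1182e+10
Q = 0.5490 * 5.67e-8 * 1.4420 * 3.4681e+10 = 1556.7101 W

1556.7101 W


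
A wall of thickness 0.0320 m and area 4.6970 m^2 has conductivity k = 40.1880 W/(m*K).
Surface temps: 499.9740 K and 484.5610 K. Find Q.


dT = 15.4130 K
Q = 40.1880 * 4.6970 * 15.4130 / 0.0320 = 90918.8961 W

90918.8961 W


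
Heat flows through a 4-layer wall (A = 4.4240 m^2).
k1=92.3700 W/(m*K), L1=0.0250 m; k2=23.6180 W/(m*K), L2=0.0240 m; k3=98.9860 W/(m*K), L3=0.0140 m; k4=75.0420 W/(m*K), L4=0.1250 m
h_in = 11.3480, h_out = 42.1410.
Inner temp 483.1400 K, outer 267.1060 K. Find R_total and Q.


R_conv_in = 1/(11.3480*4.4240) = 0.0199
R_1 = 0.0250/(92.3700*4.4240) = 6.1178e-05
R_2 = 0.0240/(23.6180*4.4240) = 0.0002
R_3 = 0.0140/(98.9860*4.4240) = 3.1970e-05
R_4 = 0.1250/(75.0420*4.4240) = 0.0004
R_conv_out = 1/(42.1410*4.4240) = 0.0054
R_total = 0.0260 K/W
Q = 216.0340 / 0.0260 = 8314.7029 W

R_total = 0.0260 K/W, Q = 8314.7029 W


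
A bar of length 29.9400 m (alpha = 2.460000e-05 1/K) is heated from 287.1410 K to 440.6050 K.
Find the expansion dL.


dT = 153.4640 K
dL = 2.460000e-05 * 29.9400 * 153.4640 = 0.113030 m
L_final = 30.053030 m

dL = 0.113030 m


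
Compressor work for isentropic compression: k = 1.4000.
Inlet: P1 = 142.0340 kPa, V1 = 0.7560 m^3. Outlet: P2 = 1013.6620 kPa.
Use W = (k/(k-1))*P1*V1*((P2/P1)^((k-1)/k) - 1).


(k-1)/k = 0.2857
(P2/P1)^exp = 1.7533
W = 3.5000 * 142.0340 * 0.7560 * (1.7533 - 1) = 283.1084 kJ

283.1084 kJ


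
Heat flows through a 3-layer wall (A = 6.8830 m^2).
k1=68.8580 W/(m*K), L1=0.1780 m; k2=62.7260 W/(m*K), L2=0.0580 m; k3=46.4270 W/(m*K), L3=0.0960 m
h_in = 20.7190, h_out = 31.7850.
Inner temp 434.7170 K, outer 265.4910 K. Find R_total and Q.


R_conv_in = 1/(20.7190*6.8830) = 0.0070
R_1 = 0.1780/(68.8580*6.8830) = 0.0004
R_2 = 0.0580/(62.7260*6.8830) = 0.0001
R_3 = 0.0960/(46.4270*6.8830) = 0.0003
R_conv_out = 1/(31.7850*6.8830) = 0.0046
R_total = 0.0124 K/W
Q = 169.2260 / 0.0124 = 13654.5361 W

R_total = 0.0124 K/W, Q = 13654.5361 W


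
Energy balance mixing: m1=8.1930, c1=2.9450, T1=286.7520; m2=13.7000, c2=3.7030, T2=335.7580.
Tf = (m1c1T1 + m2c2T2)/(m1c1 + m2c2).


num = 23952.2353
den = 74.8595
Tf = 319.9626 K

319.9626 K


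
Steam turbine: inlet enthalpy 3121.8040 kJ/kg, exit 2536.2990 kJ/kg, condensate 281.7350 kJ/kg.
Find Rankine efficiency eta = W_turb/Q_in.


W = 585.5050 kJ/kg
Q_in = 2840.0690 kJ/kg
eta = 0.2062 = 20.6159%

eta = 20.6159%


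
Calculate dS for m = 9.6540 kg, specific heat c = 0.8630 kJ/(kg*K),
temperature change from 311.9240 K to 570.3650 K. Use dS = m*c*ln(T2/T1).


T2/T1 = 1.8285
ln(T2/T1) = 0.6035
dS = 9.6540 * 0.8630 * 0.6035 = 5.0281 kJ/K

5.0281 kJ/K


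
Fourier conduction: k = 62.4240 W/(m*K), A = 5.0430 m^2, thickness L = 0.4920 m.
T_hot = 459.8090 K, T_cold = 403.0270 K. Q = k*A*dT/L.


dT = 56.7820 K
Q = 62.4240 * 5.0430 * 56.7820 / 0.4920 = 36331.7356 W

36331.7356 W


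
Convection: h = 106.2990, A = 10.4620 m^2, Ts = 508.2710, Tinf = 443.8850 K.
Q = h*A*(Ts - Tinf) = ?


dT = 64.3860 K
Q = 106.2990 * 10.4620 * 64.3860 = 71603.6795 W

71603.6795 W


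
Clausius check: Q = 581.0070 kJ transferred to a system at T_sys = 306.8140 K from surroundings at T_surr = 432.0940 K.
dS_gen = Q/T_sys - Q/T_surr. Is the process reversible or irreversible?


dS_sys = 581.0070/306.8140 = 1.8937 kJ/K
dS_surr = -581.0070/432.0940 = -1.3446 kJ/K
dS_gen = 1.8937 - 1.3446 = 0.5490 kJ/K (irreversible)

dS_gen = 0.5490 kJ/K, irreversible


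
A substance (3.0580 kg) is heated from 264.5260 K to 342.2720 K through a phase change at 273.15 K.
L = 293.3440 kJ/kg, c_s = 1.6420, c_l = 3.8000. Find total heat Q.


Q1 (sensible, solid) = 3.0580 * 1.6420 * 8.6240 = 43.3031 kJ
Q2 (latent) = 3.0580 * 293.3440 = 897.0460 kJ
Q3 (sensible, liquid) = 3.0580 * 3.8000 * 69.1220 = 803.2253 kJ
Q_total = 1743.5744 kJ

1743.5744 kJ


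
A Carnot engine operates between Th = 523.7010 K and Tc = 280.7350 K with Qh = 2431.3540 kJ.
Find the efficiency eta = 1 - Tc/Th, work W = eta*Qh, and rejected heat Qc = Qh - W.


eta = 1 - 280.7350/523.7010 = 0.4639
W = 0.4639 * 2431.3540 = 1128.0031 kJ
Qc = 2431.3540 - 1128.0031 = 1303.3509 kJ

eta = 46.3940%, W = 1128.0031 kJ, Qc = 1303.3509 kJ


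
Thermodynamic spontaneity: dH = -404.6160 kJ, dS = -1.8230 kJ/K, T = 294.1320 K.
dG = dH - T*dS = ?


T*dS = 294.1320 * -1.8230 = -536.2026 kJ
dG = -404.6160 + 536.2026 = 131.5866 kJ (non-spontaneous)

dG = 131.5866 kJ, non-spontaneous


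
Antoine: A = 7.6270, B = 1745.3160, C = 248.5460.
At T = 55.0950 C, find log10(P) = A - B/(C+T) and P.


C+T = 303.6410
B/(C+T) = 5.7480
log10(P) = 7.6270 - 5.7480 = 1.8790
P = 10^1.8790 = 75.6904 mmHg

75.6904 mmHg


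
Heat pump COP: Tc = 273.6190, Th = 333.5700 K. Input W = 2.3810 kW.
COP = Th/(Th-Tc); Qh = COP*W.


COP = 333.5700 / 59.9510 = 5.5640
Qh = 5.5640 * 2.3810 = 13.2480 kW

COP = 5.5640, Qh = 13.2480 kW


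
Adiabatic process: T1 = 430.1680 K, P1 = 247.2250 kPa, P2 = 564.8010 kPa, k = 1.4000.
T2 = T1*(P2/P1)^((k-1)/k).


(k-1)/k = 0.2857
(P2/P1)^exp = 1.2662
T2 = 430.1680 * 1.2662 = 544.6948 K

544.6948 K


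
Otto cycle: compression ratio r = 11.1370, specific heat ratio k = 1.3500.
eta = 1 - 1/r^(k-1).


r^(k-1) = 2.3247
eta = 1 - 1/2.3247 = 0.5698 = 56.9839%

56.9839%


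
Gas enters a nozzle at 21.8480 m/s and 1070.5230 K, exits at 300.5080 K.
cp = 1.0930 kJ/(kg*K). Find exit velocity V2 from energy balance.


dT = 770.0150 K
2*cp*1000*dT = 1683252.7900
V1^2 = 477.3351
V2 = sqrt(1683730.1251) = 1297.5863 m/s

1297.5863 m/s


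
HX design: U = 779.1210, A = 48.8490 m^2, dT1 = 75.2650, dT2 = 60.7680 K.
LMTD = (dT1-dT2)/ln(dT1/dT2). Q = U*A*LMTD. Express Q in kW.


LMTD = 67.7582 K
Q = 779.1210 * 48.8490 * 67.7582 = 2578829.3851 W = 2578.8294 kW

2578.8294 kW


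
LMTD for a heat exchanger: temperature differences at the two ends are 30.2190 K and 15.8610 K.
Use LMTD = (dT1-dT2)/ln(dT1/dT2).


dT1/dT2 = 1.9052
ln(dT1/dT2) = 0.6446
LMTD = 14.3580 / 0.6446 = 22.2740 K

22.2740 K


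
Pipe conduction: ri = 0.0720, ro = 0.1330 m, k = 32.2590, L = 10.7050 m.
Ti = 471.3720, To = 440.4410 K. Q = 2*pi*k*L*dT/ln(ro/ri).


dT = 30.9310 K
ln(ro/ri) = 0.6137
Q = 2*pi*32.2590*10.7050*30.9310 / 0.6137 = 109362.2161 W

109362.2161 W


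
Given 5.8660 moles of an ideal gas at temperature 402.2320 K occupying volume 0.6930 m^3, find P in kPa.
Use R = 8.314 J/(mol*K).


P = nRT/V = 5.8660 * 8.314 * 402.2320 / 0.6930
= 19616.8241 / 0.6930 = 28307.1054 Pa = 28.3071 kPa

28.3071 kPa


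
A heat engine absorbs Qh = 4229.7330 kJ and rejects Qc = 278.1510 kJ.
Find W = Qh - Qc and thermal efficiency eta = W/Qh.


W = 4229.7330 - 278.1510 = 3951.5820 kJ
eta = 3951.5820 / 4229.7330 = 0.9342 = 93.4239%

W = 3951.5820 kJ, eta = 93.4239%


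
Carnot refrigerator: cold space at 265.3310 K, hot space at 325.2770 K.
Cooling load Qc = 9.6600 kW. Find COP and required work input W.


COP = 265.3310 / 59.9460 = 4.4262
W = 9.6600 / 4.4262 = 2.1825 kW

COP = 4.4262, W = 2.1825 kW


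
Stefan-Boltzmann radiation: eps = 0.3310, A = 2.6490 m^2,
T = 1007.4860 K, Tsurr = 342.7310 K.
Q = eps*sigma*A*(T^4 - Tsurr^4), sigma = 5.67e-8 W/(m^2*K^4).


T^4 = 1.0303e+12
Tsurr^4 = 1.3798e+10
Q = 0.3310 * 5.67e-8 * 2.6490 * 1.0165e+12 = 50535.1501 W

50535.1501 W


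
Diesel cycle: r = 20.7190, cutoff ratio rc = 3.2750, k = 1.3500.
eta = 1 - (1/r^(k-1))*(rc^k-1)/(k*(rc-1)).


r^(k-1) = 2.8889
rc^k = 4.9606
eta = 0.5536 = 55.3606%

55.3606%


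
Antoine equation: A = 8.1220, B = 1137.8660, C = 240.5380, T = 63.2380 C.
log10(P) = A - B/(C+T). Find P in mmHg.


C+T = 303.7760
B/(C+T) = 3.7457
log10(P) = 8.1220 - 3.7457 = 4.3763
P = 10^4.3763 = 23782.6211 mmHg

23782.6211 mmHg


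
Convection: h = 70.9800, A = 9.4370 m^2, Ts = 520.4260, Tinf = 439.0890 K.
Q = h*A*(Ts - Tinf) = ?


dT = 81.3370 K
Q = 70.9800 * 9.4370 * 81.3370 = 54482.6346 W

54482.6346 W


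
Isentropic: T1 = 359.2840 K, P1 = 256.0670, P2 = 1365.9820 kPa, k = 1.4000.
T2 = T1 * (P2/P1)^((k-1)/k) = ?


(k-1)/k = 0.2857
(P2/P1)^exp = 1.6134
T2 = 359.2840 * 1.6134 = 579.6666 K

579.6666 K


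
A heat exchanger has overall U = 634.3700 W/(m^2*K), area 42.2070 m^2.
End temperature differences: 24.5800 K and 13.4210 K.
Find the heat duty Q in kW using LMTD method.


LMTD = 18.4412 K
Q = 634.3700 * 42.2070 * 18.4412 = 493760.4532 W = 493.7605 kW

493.7605 kW


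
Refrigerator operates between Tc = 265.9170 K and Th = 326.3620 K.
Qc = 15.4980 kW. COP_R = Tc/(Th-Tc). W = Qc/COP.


COP = 265.9170 / 60.4450 = 4.3993
W = 15.4980 / 4.3993 = 3.5228 kW

COP = 4.3993, W = 3.5228 kW


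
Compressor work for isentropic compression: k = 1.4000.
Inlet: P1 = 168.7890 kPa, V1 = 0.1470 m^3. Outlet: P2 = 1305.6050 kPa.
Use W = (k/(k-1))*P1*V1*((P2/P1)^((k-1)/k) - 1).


(k-1)/k = 0.2857
(P2/P1)^exp = 1.7941
W = 3.5000 * 168.7890 * 0.1470 * (1.7941 - 1) = 68.9616 kJ

68.9616 kJ


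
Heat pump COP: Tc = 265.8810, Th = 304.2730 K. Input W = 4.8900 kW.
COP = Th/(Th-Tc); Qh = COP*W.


COP = 304.2730 / 38.3920 = 7.9254
Qh = 7.9254 * 4.8900 = 38.7553 kW

COP = 7.9254, Qh = 38.7553 kW


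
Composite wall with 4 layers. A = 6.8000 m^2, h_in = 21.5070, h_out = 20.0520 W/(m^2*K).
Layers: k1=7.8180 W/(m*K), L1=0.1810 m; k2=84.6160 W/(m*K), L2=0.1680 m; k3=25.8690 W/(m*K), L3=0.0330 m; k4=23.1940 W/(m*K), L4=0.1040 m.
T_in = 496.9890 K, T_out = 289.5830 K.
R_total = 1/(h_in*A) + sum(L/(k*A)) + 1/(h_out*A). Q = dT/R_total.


R_conv_in = 1/(21.5070*6.8000) = 0.0068
R_1 = 0.1810/(7.8180*6.8000) = 0.0034
R_2 = 0.1680/(84.6160*6.8000) = 0.0003
R_3 = 0.0330/(25.8690*6.8000) = 0.0002
R_4 = 0.1040/(23.1940*6.8000) = 0.0007
R_conv_out = 1/(20.0520*6.8000) = 0.0073
R_total = 0.0187 K/W
Q = 207.4060 / 0.0187 = 11082.2059 W

R_total = 0.0187 K/W, Q = 11082.2059 W


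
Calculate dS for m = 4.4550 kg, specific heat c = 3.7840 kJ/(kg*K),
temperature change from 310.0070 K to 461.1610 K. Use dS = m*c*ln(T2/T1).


T2/T1 = 1.4876
ln(T2/T1) = 0.3972
dS = 4.4550 * 3.7840 * 0.3972 = 6.6951 kJ/K

6.6951 kJ/K


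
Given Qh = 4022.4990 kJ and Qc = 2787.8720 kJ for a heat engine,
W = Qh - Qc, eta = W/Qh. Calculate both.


W = 4022.4990 - 2787.8720 = 1234.6270 kJ
eta = 1234.6270 / 4022.4990 = 0.3069 = 30.6930%

W = 1234.6270 kJ, eta = 30.6930%


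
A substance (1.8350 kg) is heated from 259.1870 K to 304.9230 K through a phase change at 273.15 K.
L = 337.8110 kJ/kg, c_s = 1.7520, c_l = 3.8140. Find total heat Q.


Q1 (sensible, solid) = 1.8350 * 1.7520 * 13.9630 = 44.8899 kJ
Q2 (latent) = 1.8350 * 337.8110 = 619.8832 kJ
Q3 (sensible, liquid) = 1.8350 * 3.8140 * 31.7730 = 222.3694 kJ
Q_total = 887.1425 kJ

887.1425 kJ


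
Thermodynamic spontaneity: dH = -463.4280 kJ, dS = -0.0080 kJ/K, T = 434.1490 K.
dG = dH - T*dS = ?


T*dS = 434.1490 * -0.0080 = -3.4732 kJ
dG = -463.4280 + 3.4732 = -459.9548 kJ (spontaneous)

dG = -459.9548 kJ, spontaneous


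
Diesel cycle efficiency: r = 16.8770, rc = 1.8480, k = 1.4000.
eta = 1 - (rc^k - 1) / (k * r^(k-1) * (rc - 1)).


r^(k-1) = 3.0968
rc^k = 2.3626
eta = 0.6294 = 62.9393%

62.9393%


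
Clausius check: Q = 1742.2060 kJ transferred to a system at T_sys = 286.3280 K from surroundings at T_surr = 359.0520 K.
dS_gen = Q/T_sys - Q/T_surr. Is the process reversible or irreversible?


dS_sys = 1742.2060/286.3280 = 6.0847 kJ/K
dS_surr = -1742.2060/359.0520 = -4.8522 kJ/K
dS_gen = 6.0847 - 4.8522 = 1.2324 kJ/K (irreversible)

dS_gen = 1.2324 kJ/K, irreversible


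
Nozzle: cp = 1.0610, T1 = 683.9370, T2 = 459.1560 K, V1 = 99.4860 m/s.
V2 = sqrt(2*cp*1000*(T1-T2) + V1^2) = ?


dT = 224.7810 K
2*cp*1000*dT = 476985.2820
V1^2 = 9897.4642
V2 = sqrt(486882.7462) = 697.7698 m/s

697.7698 m/s


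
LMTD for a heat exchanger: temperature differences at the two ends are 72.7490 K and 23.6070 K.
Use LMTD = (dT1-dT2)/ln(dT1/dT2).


dT1/dT2 = 3.0817
ln(dT1/dT2) = 1.1255
LMTD = 49.1420 / 1.1255 = 43.6635 K

43.6635 K


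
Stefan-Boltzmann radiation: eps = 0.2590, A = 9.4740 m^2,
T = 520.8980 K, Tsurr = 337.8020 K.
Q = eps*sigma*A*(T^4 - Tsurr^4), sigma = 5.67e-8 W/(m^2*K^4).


T^4 = 7.3623e+10
Tsurr^4 = 1.3021e+10
Q = 0.2590 * 5.67e-8 * 9.4740 * 6.0601e+10 = 8431.3836 W

8431.3836 W


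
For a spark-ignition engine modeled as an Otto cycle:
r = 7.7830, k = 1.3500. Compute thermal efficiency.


r^(k-1) = 2.0507
eta = 1 - 1/2.0507 = 0.5124 = 51.2361%

51.2361%


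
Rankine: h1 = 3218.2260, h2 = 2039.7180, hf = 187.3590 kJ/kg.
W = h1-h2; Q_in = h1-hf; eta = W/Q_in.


W = 1178.5080 kJ/kg
Q_in = 3030.8670 kJ/kg
eta = 0.3888 = 38.8835%

eta = 38.8835%


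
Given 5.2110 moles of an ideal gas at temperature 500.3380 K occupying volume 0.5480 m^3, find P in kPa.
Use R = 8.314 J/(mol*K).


P = nRT/V = 5.2110 * 8.314 * 500.3380 / 0.5480
= 21676.7706 / 0.5480 = 39556.1507 Pa = 39.5562 kPa

39.5562 kPa


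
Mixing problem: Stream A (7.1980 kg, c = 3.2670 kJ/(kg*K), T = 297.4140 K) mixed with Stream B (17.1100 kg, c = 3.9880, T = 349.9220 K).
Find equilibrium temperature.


num = 30870.7635
den = 91.7505
Tf = 336.4641 K

336.4641 K


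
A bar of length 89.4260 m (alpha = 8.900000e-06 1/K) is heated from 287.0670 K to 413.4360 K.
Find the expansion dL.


dT = 126.3690 K
dL = 8.900000e-06 * 89.4260 * 126.3690 = 0.100576 m
L_final = 89.526576 m

dL = 0.100576 m


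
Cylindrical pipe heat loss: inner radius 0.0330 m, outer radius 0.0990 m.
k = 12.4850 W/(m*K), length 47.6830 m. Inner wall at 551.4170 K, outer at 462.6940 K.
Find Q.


dT = 88.7230 K
ln(ro/ri) = 1.0986
Q = 2*pi*12.4850*47.6830*88.7230 / 1.0986 = 302081.2378 W

302081.2378 W


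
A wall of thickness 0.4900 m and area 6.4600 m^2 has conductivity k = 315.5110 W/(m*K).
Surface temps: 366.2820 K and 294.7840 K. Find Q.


dT = 71.4980 K
Q = 315.5110 * 6.4600 * 71.4980 / 0.4900 = 297402.6518 W

297402.6518 W


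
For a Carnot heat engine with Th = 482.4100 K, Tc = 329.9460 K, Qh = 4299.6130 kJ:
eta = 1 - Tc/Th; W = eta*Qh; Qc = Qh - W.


eta = 1 - 329.9460/482.4100 = 0.3160
W = 0.3160 * 4299.6130 = 1358.8777 kJ
Qc = 4299.6130 - 1358.8777 = 2940.7353 kJ

eta = 31.6047%, W = 1358.8777 kJ, Qc = 2940.7353 kJ


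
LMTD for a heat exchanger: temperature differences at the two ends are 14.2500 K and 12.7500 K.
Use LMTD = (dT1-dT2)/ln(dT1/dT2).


dT1/dT2 = 1.1176
ln(dT1/dT2) = 0.1112
LMTD = 1.5000 / 0.1112 = 13.4861 K

13.4861 K


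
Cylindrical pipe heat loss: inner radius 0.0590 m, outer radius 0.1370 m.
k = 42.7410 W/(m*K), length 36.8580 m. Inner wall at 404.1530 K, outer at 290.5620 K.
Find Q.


dT = 113.5910 K
ln(ro/ri) = 0.8424
Q = 2*pi*42.7410*36.8580*113.5910 / 0.8424 = 1334625.6324 W

1334625.6324 W


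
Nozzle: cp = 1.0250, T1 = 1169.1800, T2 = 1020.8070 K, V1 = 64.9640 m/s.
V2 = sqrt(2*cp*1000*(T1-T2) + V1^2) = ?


dT = 148.3730 K
2*cp*1000*dT = 304164.6500
V1^2 = 4220.3213
V2 = sqrt(308384.9713) = 555.3242 m/s

555.3242 m/s


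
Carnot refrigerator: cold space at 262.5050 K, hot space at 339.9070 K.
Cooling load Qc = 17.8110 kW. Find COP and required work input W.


COP = 262.5050 / 77.4020 = 3.3914
W = 17.8110 / 3.3914 = 5.2517 kW

COP = 3.3914, W = 5.2517 kW


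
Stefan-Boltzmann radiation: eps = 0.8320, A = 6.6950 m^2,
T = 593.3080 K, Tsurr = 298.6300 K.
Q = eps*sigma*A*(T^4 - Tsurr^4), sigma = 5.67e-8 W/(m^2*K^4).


T^4 = 1.2391e+11
Tsurr^4 = 7.9531e+09
Q = 0.8320 * 5.67e-8 * 6.6950 * 1.1596e+11 = 36624.2888 W

36624.2888 W


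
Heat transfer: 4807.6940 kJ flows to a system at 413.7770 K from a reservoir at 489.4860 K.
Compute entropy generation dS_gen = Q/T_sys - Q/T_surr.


dS_sys = 4807.6940/413.7770 = 11.6190 kJ/K
dS_surr = -4807.6940/489.4860 = -9.8219 kJ/K
dS_gen = 11.6190 - 9.8219 = 1.7971 kJ/K (irreversible)

dS_gen = 1.7971 kJ/K, irreversible


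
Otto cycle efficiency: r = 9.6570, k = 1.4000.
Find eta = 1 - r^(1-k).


r^(k-1) = 2.4771
eta = 1 - 1/2.4771 = 0.5963 = 59.6296%

59.6296%


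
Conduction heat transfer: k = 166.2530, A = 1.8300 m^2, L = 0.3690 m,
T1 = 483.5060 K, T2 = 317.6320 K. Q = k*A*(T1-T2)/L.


dT = 165.8740 K
Q = 166.2530 * 1.8300 * 165.8740 / 0.3690 = 136764.2323 W

136764.2323 W


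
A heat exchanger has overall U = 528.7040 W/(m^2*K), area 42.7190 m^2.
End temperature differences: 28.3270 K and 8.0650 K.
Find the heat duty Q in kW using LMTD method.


LMTD = 16.1285 K
Q = 528.7040 * 42.7190 * 16.1285 = 364274.6510 W = 364.2747 kW

364.2747 kW


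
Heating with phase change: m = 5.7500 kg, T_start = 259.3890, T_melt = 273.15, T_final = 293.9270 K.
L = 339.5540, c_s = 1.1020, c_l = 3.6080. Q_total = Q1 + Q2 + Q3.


Q1 (sensible, solid) = 5.7500 * 1.1020 * 13.7610 = 87.1966 kJ
Q2 (latent) = 5.7500 * 339.5540 = 1952.4355 kJ
Q3 (sensible, liquid) = 5.7500 * 3.6080 * 20.7770 = 431.0396 kJ
Q_total = 2470.6717 kJ

2470.6717 kJ


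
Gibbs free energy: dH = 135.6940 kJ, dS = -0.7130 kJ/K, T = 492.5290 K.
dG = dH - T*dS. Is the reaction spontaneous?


T*dS = 492.5290 * -0.7130 = -351.1732 kJ
dG = 135.6940 + 351.1732 = 486.8672 kJ (non-spontaneous)

dG = 486.8672 kJ, non-spontaneous


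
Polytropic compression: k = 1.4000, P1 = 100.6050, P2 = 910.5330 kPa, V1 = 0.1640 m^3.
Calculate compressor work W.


(k-1)/k = 0.2857
(P2/P1)^exp = 1.8764
W = 3.5000 * 100.6050 * 0.1640 * (1.8764 - 1) = 50.6124 kJ

50.6124 kJ


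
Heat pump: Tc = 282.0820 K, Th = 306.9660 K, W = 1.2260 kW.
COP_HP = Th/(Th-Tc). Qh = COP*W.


COP = 306.9660 / 24.8840 = 12.3359
Qh = 12.3359 * 1.2260 = 15.1238 kW

COP = 12.3359, Qh = 15.1238 kW


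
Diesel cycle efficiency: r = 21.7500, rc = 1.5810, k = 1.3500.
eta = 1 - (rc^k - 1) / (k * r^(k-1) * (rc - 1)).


r^(k-1) = 2.9384
rc^k = 1.8559
eta = 0.6286 = 62.8627%

62.8627%


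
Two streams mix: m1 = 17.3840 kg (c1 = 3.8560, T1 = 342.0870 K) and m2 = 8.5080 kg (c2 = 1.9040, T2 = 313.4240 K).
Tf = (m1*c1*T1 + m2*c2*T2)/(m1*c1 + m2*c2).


num = 28008.2447
den = 83.2319
Tf = 336.5084 K

336.5084 K


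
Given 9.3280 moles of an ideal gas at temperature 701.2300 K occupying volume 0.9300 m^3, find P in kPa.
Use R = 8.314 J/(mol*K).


P = nRT/V = 9.3280 * 8.314 * 701.2300 / 0.9300
= 54382.4846 / 0.9300 = 58475.7899 Pa = 58.4758 kPa

58.4758 kPa


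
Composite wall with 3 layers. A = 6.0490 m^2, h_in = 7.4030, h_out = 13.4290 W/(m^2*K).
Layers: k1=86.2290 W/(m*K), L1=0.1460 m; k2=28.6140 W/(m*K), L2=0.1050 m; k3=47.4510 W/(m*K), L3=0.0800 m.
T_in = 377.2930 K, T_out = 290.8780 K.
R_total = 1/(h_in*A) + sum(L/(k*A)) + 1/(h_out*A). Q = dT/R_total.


R_conv_in = 1/(7.4030*6.0490) = 0.0223
R_1 = 0.1460/(86.2290*6.0490) = 0.0003
R_2 = 0.1050/(28.6140*6.0490) = 0.0006
R_3 = 0.0800/(47.4510*6.0490) = 0.0003
R_conv_out = 1/(13.4290*6.0490) = 0.0123
R_total = 0.0358 K/W
Q = 86.4150 / 0.0358 = 2413.3751 W

R_total = 0.0358 K/W, Q = 2413.3751 W


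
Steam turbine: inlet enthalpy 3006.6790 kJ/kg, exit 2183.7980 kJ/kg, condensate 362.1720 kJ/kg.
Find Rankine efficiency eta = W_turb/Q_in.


W = 822.8810 kJ/kg
Q_in = 2644.5070 kJ/kg
eta = 0.3112 = 31.1166%

eta = 31.1166%


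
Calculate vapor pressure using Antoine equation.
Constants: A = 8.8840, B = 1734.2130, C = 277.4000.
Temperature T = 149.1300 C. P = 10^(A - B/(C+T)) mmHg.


C+T = 426.5300
B/(C+T) = 4.0659
log10(P) = 8.8840 - 4.0659 = 4.8181
P = 10^4.8181 = 65786.3716 mmHg

65786.3716 mmHg


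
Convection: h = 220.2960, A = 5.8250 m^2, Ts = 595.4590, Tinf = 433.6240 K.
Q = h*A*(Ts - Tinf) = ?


dT = 161.8350 K
Q = 220.2960 * 5.8250 * 161.8350 = 207670.5884 W

207670.5884 W


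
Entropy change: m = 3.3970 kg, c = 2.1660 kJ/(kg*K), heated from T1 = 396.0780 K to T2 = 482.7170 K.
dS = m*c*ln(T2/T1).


T2/T1 = 1.2187
ln(T2/T1) = 0.1978
dS = 3.3970 * 2.1660 * 0.1978 = 1.4555 kJ/K

1.4555 kJ/K


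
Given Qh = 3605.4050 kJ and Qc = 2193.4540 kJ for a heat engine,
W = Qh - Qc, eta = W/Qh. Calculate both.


W = 3605.4050 - 2193.4540 = 1411.9510 kJ
eta = 1411.9510 / 3605.4050 = 0.3916 = 39.1621%

W = 1411.9510 kJ, eta = 39.1621%


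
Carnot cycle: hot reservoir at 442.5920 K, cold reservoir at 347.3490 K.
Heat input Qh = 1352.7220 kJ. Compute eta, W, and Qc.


eta = 1 - 347.3490/442.5920 = 0.2152
W = 0.2152 * 1352.7220 = 291.0972 kJ
Qc = 1352.7220 - 291.0972 = 1061.6248 kJ

eta = 21.5194%, W = 291.0972 kJ, Qc = 1061.6248 kJ


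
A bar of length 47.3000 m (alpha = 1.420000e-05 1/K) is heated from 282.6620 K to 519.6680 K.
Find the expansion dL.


dT = 237.0060 K
dL = 1.420000e-05 * 47.3000 * 237.0060 = 0.159187 m
L_final = 47.459187 m

dL = 0.159187 m


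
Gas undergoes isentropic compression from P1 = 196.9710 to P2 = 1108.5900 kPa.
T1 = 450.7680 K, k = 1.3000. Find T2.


(k-1)/k = 0.2308
(P2/P1)^exp = 1.4899
T2 = 450.7680 * 1.4899 = 671.6068 K

671.6068 K


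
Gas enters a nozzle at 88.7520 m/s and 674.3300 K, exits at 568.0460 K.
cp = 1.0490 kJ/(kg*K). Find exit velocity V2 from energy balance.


dT = 106.2840 K
2*cp*1000*dT = 222983.8320
V1^2 = 7876.9175
V2 = sqrt(230860.7495) = 480.4797 m/s

480.4797 m/s


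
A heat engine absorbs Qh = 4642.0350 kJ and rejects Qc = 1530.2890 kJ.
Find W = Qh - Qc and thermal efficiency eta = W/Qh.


W = 4642.0350 - 1530.2890 = 3111.7460 kJ
eta = 3111.7460 / 4642.0350 = 0.6703 = 67.0341%

W = 3111.7460 kJ, eta = 67.0341%


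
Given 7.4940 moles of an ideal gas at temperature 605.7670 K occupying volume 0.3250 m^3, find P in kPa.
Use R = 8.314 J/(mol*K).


P = nRT/V = 7.4940 * 8.314 * 605.7670 / 0.3250
= 37742.3832 / 0.3250 = 116130.4099 Pa = 116.1304 kPa

116.1304 kPa


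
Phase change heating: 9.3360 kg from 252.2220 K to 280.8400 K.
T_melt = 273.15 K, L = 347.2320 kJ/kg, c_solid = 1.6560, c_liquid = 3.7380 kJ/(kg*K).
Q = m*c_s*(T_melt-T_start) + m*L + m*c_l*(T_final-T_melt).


Q1 (sensible, solid) = 9.3360 * 1.6560 * 20.9280 = 323.5556 kJ
Q2 (latent) = 9.3360 * 347.2320 = 3241.7580 kJ
Q3 (sensible, liquid) = 9.3360 * 3.7380 * 7.6900 = 268.3654 kJ
Q_total = 3833.6789 kJ

3833.6789 kJ


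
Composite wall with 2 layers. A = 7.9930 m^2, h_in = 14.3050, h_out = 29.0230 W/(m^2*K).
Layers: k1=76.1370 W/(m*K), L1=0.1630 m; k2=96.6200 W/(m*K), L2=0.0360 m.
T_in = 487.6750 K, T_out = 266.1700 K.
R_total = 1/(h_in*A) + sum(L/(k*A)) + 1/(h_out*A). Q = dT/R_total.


R_conv_in = 1/(14.3050*7.9930) = 0.0087
R_1 = 0.1630/(76.1370*7.9930) = 0.0003
R_2 = 0.0360/(96.6200*7.9930) = 4.6615e-05
R_conv_out = 1/(29.0230*7.9930) = 0.0043
R_total = 0.0134 K/W
Q = 221.5050 / 0.0134 = 16566.0561 W

R_total = 0.0134 K/W, Q = 16566.0561 W


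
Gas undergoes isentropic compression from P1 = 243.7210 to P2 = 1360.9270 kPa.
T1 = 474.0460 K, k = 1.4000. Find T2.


(k-1)/k = 0.2857
(P2/P1)^exp = 1.6346
T2 = 474.0460 * 1.6346 = 774.8764 K

774.8764 K


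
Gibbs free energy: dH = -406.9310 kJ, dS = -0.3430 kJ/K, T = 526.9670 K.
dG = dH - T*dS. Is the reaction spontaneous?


T*dS = 526.9670 * -0.3430 = -180.7497 kJ
dG = -406.9310 + 180.7497 = -226.1813 kJ (spontaneous)

dG = -226.1813 kJ, spontaneous


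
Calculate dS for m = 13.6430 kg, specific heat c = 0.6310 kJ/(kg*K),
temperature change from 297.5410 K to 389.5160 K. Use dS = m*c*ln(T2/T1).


T2/T1 = 1.3091
ln(T2/T1) = 0.2694
dS = 13.6430 * 0.6310 * 0.2694 = 2.3188 kJ/K

2.3188 kJ/K


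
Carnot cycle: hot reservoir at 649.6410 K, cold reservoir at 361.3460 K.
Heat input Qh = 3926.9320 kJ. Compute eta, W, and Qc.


eta = 1 - 361.3460/649.6410 = 0.4438
W = 0.4438 * 3926.9320 = 1742.6777 kJ
Qc = 3926.9320 - 1742.6777 = 2184.2543 kJ

eta = 44.3776%, W = 1742.6777 kJ, Qc = 2184.2543 kJ


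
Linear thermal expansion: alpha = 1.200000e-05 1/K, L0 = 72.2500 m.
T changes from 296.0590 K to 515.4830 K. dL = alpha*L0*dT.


dT = 219.4240 K
dL = 1.200000e-05 * 72.2500 * 219.4240 = 0.190241 m
L_final = 72.440241 m

dL = 0.190241 m


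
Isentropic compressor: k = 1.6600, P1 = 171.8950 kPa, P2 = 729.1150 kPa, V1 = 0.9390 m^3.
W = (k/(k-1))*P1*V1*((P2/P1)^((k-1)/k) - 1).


(k-1)/k = 0.3976
(P2/P1)^exp = 1.7762
W = 2.5152 * 171.8950 * 0.9390 * (1.7762 - 1) = 315.1284 kJ

315.1284 kJ


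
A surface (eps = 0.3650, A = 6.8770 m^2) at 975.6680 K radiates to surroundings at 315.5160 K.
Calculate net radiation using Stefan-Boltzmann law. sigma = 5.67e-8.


T^4 = 9.0617e+11
Tsurr^4 = 9.9103e+09
Q = 0.3650 * 5.67e-8 * 6.8770 * 8.9626e+11 = 127557.9054 W

127557.9054 W


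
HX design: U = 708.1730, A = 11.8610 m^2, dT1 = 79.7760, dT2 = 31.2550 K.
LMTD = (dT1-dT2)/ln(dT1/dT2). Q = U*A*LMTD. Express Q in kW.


LMTD = 51.7810 K
Q = 708.1730 * 11.8610 * 51.7810 = 434941.3854 W = 434.9414 kW

434.9414 kW


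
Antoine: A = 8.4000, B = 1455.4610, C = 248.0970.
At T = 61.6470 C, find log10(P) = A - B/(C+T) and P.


C+T = 309.7440
B/(C+T) = 4.6989
log10(P) = 8.4000 - 4.6989 = 3.7011
P = 10^3.7011 = 5024.3990 mmHg

5024.3990 mmHg


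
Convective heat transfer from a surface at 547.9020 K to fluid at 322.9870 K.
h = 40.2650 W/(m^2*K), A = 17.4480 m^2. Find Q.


dT = 224.9150 K
Q = 40.2650 * 17.4480 * 224.9150 = 158012.6208 W

158012.6208 W


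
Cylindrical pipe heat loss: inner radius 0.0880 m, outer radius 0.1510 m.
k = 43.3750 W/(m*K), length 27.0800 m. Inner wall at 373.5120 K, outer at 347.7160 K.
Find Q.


dT = 25.7960 K
ln(ro/ri) = 0.5399
Q = 2*pi*43.3750*27.0800*25.7960 / 0.5399 = 352591.9975 W

352591.9975 W


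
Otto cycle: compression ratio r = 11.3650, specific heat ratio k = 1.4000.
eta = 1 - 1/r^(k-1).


r^(k-1) = 2.6438
eta = 1 - 1/2.6438 = 0.6218 = 62.1756%

62.1756%


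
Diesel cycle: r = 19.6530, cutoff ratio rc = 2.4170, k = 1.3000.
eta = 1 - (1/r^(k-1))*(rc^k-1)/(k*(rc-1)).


r^(k-1) = 2.4436
rc^k = 3.1496
eta = 0.5224 = 52.2447%

52.2447%


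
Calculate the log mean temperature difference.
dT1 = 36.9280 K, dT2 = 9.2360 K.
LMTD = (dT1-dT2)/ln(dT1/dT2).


dT1/dT2 = 3.9983
ln(dT1/dT2) = 1.3859
LMTD = 27.6920 / 1.3859 = 19.9818 K

19.9818 K


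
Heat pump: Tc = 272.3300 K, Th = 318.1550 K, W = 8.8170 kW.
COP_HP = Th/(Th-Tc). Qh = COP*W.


COP = 318.1550 / 45.8250 = 6.9428
Qh = 6.9428 * 8.8170 = 61.2149 kW

COP = 6.9428, Qh = 61.2149 kW


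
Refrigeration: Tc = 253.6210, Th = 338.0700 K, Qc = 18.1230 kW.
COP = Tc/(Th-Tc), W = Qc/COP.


COP = 253.6210 / 84.4490 = 3.0032
W = 18.1230 / 3.0032 = 6.0345 kW

COP = 3.0032, W = 6.0345 kW


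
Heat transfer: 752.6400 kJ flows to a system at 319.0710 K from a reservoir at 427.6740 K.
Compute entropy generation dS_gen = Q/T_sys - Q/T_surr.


dS_sys = 752.6400/319.0710 = 2.3588 kJ/K
dS_surr = -752.6400/427.6740 = -1.7598 kJ/K
dS_gen = 2.3588 - 1.7598 = 0.5990 kJ/K (irreversible)

dS_gen = 0.5990 kJ/K, irreversible


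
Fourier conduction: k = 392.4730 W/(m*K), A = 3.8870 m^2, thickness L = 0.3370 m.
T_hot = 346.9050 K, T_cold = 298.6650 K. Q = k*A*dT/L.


dT = 48.2400 K
Q = 392.4730 * 3.8870 * 48.2400 / 0.3370 = 218374.3996 W

218374.3996 W


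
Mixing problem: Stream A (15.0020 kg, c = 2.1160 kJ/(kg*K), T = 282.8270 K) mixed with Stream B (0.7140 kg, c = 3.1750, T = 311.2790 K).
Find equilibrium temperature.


num = 9683.7798
den = 34.0112
Tf = 284.7234 K

284.7234 K


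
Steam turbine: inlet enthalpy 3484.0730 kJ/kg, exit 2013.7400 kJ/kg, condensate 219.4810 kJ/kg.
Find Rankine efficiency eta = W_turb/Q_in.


W = 1470.3330 kJ/kg
Q_in = 3264.5920 kJ/kg
eta = 0.4504 = 45.0388%

eta = 45.0388%


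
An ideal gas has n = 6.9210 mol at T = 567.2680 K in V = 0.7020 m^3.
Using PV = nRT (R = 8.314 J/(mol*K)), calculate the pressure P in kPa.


P = nRT/V = 6.9210 * 8.314 * 567.2680 / 0.7020
= 32641.2780 / 0.7020 = 46497.5471 Pa = 46.4975 kPa

46.4975 kPa


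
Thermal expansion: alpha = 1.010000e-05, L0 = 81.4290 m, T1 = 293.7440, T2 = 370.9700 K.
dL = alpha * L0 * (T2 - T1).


dT = 77.2260 K
dL = 1.010000e-05 * 81.4290 * 77.2260 = 0.063513 m
L_final = 81.492513 m

dL = 0.063513 m


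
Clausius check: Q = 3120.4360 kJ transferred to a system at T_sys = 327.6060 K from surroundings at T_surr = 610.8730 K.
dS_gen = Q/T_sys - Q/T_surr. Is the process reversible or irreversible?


dS_sys = 3120.4360/327.6060 = 9.5250 kJ/K
dS_surr = -3120.4360/610.8730 = -5.1082 kJ/K
dS_gen = 9.5250 - 5.1082 = 4.4168 kJ/K (irreversible)

dS_gen = 4.4168 kJ/K, irreversible


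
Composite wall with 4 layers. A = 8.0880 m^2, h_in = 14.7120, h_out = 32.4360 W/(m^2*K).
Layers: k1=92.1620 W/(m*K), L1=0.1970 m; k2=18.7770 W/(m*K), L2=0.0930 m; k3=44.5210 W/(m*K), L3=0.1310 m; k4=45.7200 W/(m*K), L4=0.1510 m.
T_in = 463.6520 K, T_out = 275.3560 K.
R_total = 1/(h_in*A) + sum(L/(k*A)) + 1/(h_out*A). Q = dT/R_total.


R_conv_in = 1/(14.7120*8.0880) = 0.0084
R_1 = 0.1970/(92.1620*8.0880) = 0.0003
R_2 = 0.0930/(18.7770*8.0880) = 0.0006
R_3 = 0.1310/(44.5210*8.0880) = 0.0004
R_4 = 0.1510/(45.7200*8.0880) = 0.0004
R_conv_out = 1/(32.4360*8.0880) = 0.0038
R_total = 0.0139 K/W
Q = 188.2960 / 0.0139 = 13581.0222 W

R_total = 0.0139 K/W, Q = 13581.0222 W
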